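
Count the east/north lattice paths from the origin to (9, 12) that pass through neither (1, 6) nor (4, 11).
Number of paths = 267071

Inclusion–exclusion. Total paths: C(21, 9) = 293930. Through P₁: C(7, 1)·C(14, 8) = 21021. Through P₂: C(15, 4)·C(6, 5) = 8190. Since P₁ is strictly southwest of P₂, a monotone path through both must visit P₁ then P₂; paths through both = C(7, 1)·C(8, 3)·C(6, 5) = 2352. Avoid both = 293930 − 21021 − 8190 + 2352 = 267071.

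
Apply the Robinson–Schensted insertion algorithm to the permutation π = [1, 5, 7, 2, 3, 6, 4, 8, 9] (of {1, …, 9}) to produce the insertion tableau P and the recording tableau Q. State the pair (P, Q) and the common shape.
P = [1, 2, 3, 4, 8, 9] / [5, 6] / [7];  Q = [1, 2, 3, 6, 8, 9] / [4, 5] / [7];  common shape = (6, 2, 1)

Row-insert the values π_1, π_2, … into P one at a time, bumping the leftmost entry strictly greater than the inserted value down to the next row. The recording tableau Q records, in position (i, j), the step at which that cell was added to P.
  Insert 1 (step 1): P = [1];  Q = [1]
  Insert 5 (step 2): P = [1, 5];  Q = [1, 2]
  Insert 7 (step 3): P = [1, 5, 7];  Q = [1, 2, 3]
  Insert 2 (step 4): P = [1, 2, 7] / [5];  Q = [1, 2, 3] / [4]
  Insert 3 (step 5): P = [1, 2, 3] / [5, 7];  Q = [1, 2, 3] / [4, 5]
  Insert 6 (step 6): P = [1, 2, 3, 6] / [5, 7];  Q = [1, 2, 3, 6] / [4, 5]
  Insert 4 (step 7): P = [1, 2, 3, 4] / [5, 6] / [7];  Q = [1, 2, 3, 6] / [4, 5] / [7]
  Insert 8 (step 8): P = [1, 2, 3, 4, 8] / [5, 6] / [7];  Q = [1, 2, 3, 6, 8] / [4, 5] / [7]
  Insert 9 (step 9): P = [1, 2, 3, 4, 8, 9] / [5, 6] / [7];  Q = [1, 2, 3, 6, 8, 9] / [4, 5] / [7]
Final shape: (6, 2, 1).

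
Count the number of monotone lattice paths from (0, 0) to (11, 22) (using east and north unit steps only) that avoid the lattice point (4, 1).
Number of paths = 187616520

Total paths from (0, 0) to (11, 22): C(33, 11) = 193536720. Paths through (4, 1): (paths (0, 0) → (4, 1)) × (paths (4, 1) → (11, 22)) = C(5, 4) · C(28, 7) = 5 · 1184040 = 5920200. Avoidance count = 193536720 − 5920200 = 187616520.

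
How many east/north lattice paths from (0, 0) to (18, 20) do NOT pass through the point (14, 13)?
Number of paths = 26958761610

Total paths from (0, 0) to (18, 20): C(38, 18) = 33578000610. Paths through (14, 13): (paths (0, 0) → (14, 13)) × (paths (14, 13) → (18, 20)) = C(27, 14) · C(11, 4) = 20058300 · 330 = 6619239000. Avoidance count = 33578000610 − 6619239000 = 26958761610.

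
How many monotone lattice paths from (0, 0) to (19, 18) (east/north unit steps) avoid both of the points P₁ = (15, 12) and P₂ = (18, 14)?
Number of paths = 12534036300

Inclusion–exclusion. Total paths: C(37, 19) = 17672631900. Through P₁: C(27, 15)·C(10, 4) = 3650610600. Through P₂: C(32, 18)·C(5, 1) = 2357178000. Since P₁ is strictly southwest of P₂, a monotone path through both must visit P₁ then P₂; paths through both = C(27, 15)·C(5, 3)·C(5, 1) = 869193000. Avoid both = 17672631900 − 3650610600 − 2357178000 + 869193000 = 12534036300.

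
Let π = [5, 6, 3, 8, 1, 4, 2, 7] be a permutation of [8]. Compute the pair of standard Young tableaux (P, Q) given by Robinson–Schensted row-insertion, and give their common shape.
P = [1, 2, 7] / [3, 4, 8] / [5, 6];  Q = [1, 2, 4] / [3, 6, 8] / [5, 7];  common shape = (3, 3, 2)

Row-insert the values π_1, π_2, … into P one at a time, bumping the leftmost entry strictly greater than the inserted value down to the next row. The recording tableau Q records, in position (i, j), the step at which that cell was added to P.
  Insert 5 (step 1): P = [5];  Q = [1]
  Insert 6 (step 2): P = [5, 6];  Q = [1, 2]
  Insert 3 (step 3): P = [3, 6] / [5];  Q = [1, 2] / [3]
  Insert 8 (step 4): P = [3, 6, 8] / [5];  Q = [1, 2, 4] / [3]
  Insert 1 (step 5): P = [1, 6, 8] / [3] / [5];  Q = [1, 2, 4] / [3] / [5]
  Insert 4 (step 6): P = [1, 4, 8] / [3, 6] / [5];  Q = [1, 2, 4] / [3, 6] / [5]
  Insert 2 (step 7): P = [1, 2, 8] / [3, 4] / [5, 6];  Q = [1, 2, 4] / [3, 6] / [5, 7]
  Insert 7 (step 8): P = [1, 2, 7] / [3, 4, 8] / [5, 6];  Q = [1, 2, 4] / [3, 6, 8] / [5, 7]
Final shape: (3, 3, 2).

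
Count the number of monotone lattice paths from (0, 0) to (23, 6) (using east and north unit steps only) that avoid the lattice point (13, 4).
Number of paths = 317940

Total paths from (0, 0) to (23, 6): C(29, 23) = 475020. Paths through (13, 4): (paths (0, 0) → (13, 4)) × (paths (13, 4) → (23, 6)) = C(17, 13) · C(12, 10) = 2380 · 66 = 157080. Avoidance count = 475020 − 157080 = 317940.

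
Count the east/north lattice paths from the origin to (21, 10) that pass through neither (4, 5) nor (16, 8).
Number of paths = 26793120

Inclusion–exclusion. Total paths: C(31, 21) = 44352165. Through P₁: C(9, 4)·C(22, 17) = 3318084. Through P₂: C(24, 16)·C(7, 5) = 15444891. Since P₁ is strictly southwest of P₂, a monotone path through both must visit P₁ then P₂; paths through both = C(9, 4)·C(15, 12)·C(7, 5) = 1203930. Avoid both = 44352165 − 3318084 − 15444891 + 1203930 = 26793120.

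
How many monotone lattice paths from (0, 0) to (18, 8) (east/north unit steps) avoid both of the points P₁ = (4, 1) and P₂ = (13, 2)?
Number of paths = 955465

Inclusion–exclusion. Total paths: C(26, 18) = 1562275. Through P₁: C(5, 4)·C(21, 14) = 581400. Through P₂: C(15, 13)·C(11, 5) = 48510. Since P₁ is strictly southwest of P₂, a monotone path through both must visit P₁ then P₂; paths through both = C(5, 4)·C(10, 9)·C(11, 5) = 23100. Avoid both = 1562275 − 581400 − 48510 + 23100 = 955465.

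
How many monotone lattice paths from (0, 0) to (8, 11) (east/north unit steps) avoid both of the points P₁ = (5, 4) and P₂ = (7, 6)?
Number of paths = 54702

Inclusion–exclusion. Total paths: C(19, 8) = 75582. Through P₁: C(9, 5)·C(10, 3) = 15120. Through P₂: C(13, 7)·C(6, 1) = 10296. Since P₁ is strictly southwest of P₂, a monotone path through both must visit P₁ then P₂; paths through both = C(9, 5)·C(4, 2)·C(6, 1) = 4536. Avoid both = 75582 − 15120 − 10296 + 4536 = 54702.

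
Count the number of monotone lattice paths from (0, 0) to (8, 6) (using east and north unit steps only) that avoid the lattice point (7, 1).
Number of paths = 2955

Total paths from (0, 0) to (8, 6): C(14, 8) = 3003. Paths through (7, 1): (paths (0, 0) → (7, 1)) × (paths (7, 1) → (8, 6)) = C(8, 7) · C(6, 1) = 8 · 6 = 48. Avoidance count = 3003 − 48 = 2955.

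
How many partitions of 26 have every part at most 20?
p(26, parts ≤ 20) = 2417

Use the recurrence p(n, m) = p(n, m−1) + p(n−m, m): either the largest part is < m (count p(n, m−1)) or the largest part is exactly m (remove one copy of m, count p(n−m, m)). With p(0, ·) = 1 this gives p(26, parts ≤ 20) = 2417. (By conjugating Young diagrams, this also counts partitions of 26 into at most 20 parts.)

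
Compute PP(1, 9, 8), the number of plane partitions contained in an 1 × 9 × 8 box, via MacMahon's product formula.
PP(1, 9, 8) = 24310

Evaluate the triple product over i = 1..1, j = 1..9, k = 1..8. The factors are (2/1) · (3/2) · (4/3) · (5/4) · (6/5) · (7/6) · (8/7) · (9/8) · … (72 factors total). The numerators and denominators telescope so the product is an integer; carrying out the multiplication exactly gives PP(1, 9, 8) = 24310.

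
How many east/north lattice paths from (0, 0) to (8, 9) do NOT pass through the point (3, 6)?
Number of paths = 19606

Total paths from (0, 0) to (8, 9): C(17, 8) = 24310. Paths through (3, 6): (paths (0, 0) → (3, 6)) × (paths (3, 6) → (8, 9)) = C(9, 3) · C(8, 5) = 84 · 56 = 4704. Avoidance count = 24310 − 4704 = 19606.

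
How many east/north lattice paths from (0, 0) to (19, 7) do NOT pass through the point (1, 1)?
Number of paths = 388608

Total paths from (0, 0) to (19, 7): C(26, 19) = 657800. Paths through (1, 1): (paths (0, 0) → (1, 1)) × (paths (1, 1) → (19, 7)) = C(2, 1) · C(24, 18) = 2 · 134596 = 269192. Avoidance count = 657800 − 269192 = 388608.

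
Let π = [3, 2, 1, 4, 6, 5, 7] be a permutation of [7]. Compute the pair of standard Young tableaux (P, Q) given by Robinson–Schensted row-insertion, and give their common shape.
P = [1, 4, 5, 7] / [2, 6] / [3];  Q = [1, 4, 5, 7] / [2, 6] / [3];  common shape = (4, 2, 1)

Row-insert the values π_1, π_2, … into P one at a time, bumping the leftmost entry strictly greater than the inserted value down to the next row. The recording tableau Q records, in position (i, j), the step at which that cell was added to P.
  Insert 3 (step 1): P = [3];  Q = [1]
  Insert 2 (step 2): P = [2] / [3];  Q = [1] / [2]
  Insert 1 (step 3): P = [1] / [2] / [3];  Q = [1] / [2] / [3]
  Insert 4 (step 4): P = [1, 4] / [2] / [3];  Q = [1, 4] / [2] / [3]
  Insert 6 (step 5): P = [1, 4, 6] / [2] / [3];  Q = [1, 4, 5] / [2] / [3]
  Insert 5 (step 6): P = [1, 4, 5] / [2, 6] / [3];  Q = [1, 4, 5] / [2, 6] / [3]
  Insert 7 (step 7): P = [1, 4, 5, 7] / [2, 6] / [3];  Q = [1, 4, 5, 7] / [2, 6] / [3]
Final shape: (4, 2, 1).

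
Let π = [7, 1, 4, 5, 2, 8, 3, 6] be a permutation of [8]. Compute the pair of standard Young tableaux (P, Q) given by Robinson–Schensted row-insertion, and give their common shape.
P = [1, 2, 3, 6] / [4, 5, 8] / [7];  Q = [1, 3, 4, 6] / [2, 7, 8] / [5];  common shape = (4, 3, 1)

Row-insert the values π_1, π_2, … into P one at a time, bumping the leftmost entry strictly greater than the inserted value down to the next row. The recording tableau Q records, in position (i, j), the step at which that cell was added to P.
  Insert 7 (step 1): P = [7];  Q = [1]
  Insert 1 (step 2): P = [1] / [7];  Q = [1] / [2]
  Insert 4 (step 3): P = [1, 4] / [7];  Q = [1, 3] / [2]
  Insert 5 (step 4): P = [1, 4, 5] / [7];  Q = [1, 3, 4] / [2]
  Insert 2 (step 5): P = [1, 2, 5] / [4] / [7];  Q = [1, 3, 4] / [2] / [5]
  Insert 8 (step 6): P = [1, 2, 5, 8] / [4] / [7];  Q = [1, 3, 4, 6] / [2] / [5]
  Insert 3 (step 7): P = [1, 2, 3, 8] / [4, 5] / [7];  Q = [1, 3, 4, 6] / [2, 7] / [5]
  Insert 6 (step 8): P = [1, 2, 3, 6] / [4, 5, 8] / [7];  Q = [1, 3, 4, 6] / [2, 7, 8] / [5]
Final shape: (4, 3, 1).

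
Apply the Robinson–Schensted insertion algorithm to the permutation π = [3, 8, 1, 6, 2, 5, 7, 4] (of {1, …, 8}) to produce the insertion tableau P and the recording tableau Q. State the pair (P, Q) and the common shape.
P = [1, 2, 4, 7] / [3, 5] / [6] / [8];  Q = [1, 2, 6, 7] / [3, 4] / [5] / [8];  common shape = (4, 2, 1, 1)

Row-insert the values π_1, π_2, … into P one at a time, bumping the leftmost entry strictly greater than the inserted value down to the next row. The recording tableau Q records, in position (i, j), the step at which that cell was added to P.
  Insert 3 (step 1): P = [3];  Q = [1]
  Insert 8 (step 2): P = [3, 8];  Q = [1, 2]
  Insert 1 (step 3): P = [1, 8] / [3];  Q = [1, 2] / [3]
  Insert 6 (step 4): P = [1, 6] / [3, 8];  Q = [1, 2] / [3, 4]
  Insert 2 (step 5): P = [1, 2] / [3, 6] / [8];  Q = [1, 2] / [3, 4] / [5]
  Insert 5 (step 6): P = [1, 2, 5] / [3, 6] / [8];  Q = [1, 2, 6] / [3, 4] / [5]
  Insert 7 (step 7): P = [1, 2, 5, 7] / [3, 6] / [8];  Q = [1, 2, 6, 7] / [3, 4] / [5]
  Insert 4 (step 8): P = [1, 2, 4, 7] / [3, 5] / [6] / [8];  Q = [1, 2, 6, 7] / [3, 4] / [5] / [8]
Final shape: (4, 2, 1, 1).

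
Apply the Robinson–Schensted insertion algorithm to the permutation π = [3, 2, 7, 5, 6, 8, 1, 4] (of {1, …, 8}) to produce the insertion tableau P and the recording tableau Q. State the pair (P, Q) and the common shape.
P = [1, 4, 6, 8] / [2, 5] / [3, 7];  Q = [1, 3, 5, 6] / [2, 4] / [7, 8];  common shape = (4, 2, 2)

Row-insert the values π_1, π_2, … into P one at a time, bumping the leftmost entry strictly greater than the inserted value down to the next row. The recording tableau Q records, in position (i, j), the step at which that cell was added to P.
  Insert 3 (step 1): P = [3];  Q = [1]
  Insert 2 (step 2): P = [2] / [3];  Q = [1] / [2]
  Insert 7 (step 3): P = [2, 7] / [3];  Q = [1, 3] / [2]
  Insert 5 (step 4): P = [2, 5] / [3, 7];  Q = [1, 3] / [2, 4]
  Insert 6 (step 5): P = [2, 5, 6] / [3, 7];  Q = [1, 3, 5] / [2, 4]
  Insert 8 (step 6): P = [2, 5, 6, 8] / [3, 7];  Q = [1, 3, 5, 6] / [2, 4]
  Insert 1 (step 7): P = [1, 5, 6, 8] / [2, 7] / [3];  Q = [1, 3, 5, 6] / [2, 4] / [7]
  Insert 4 (step 8): P = [1, 4, 6, 8] / [2, 5] / [3, 7];  Q = [1, 3, 5, 6] / [2, 4] / [7, 8]
Final shape: (4, 2, 2).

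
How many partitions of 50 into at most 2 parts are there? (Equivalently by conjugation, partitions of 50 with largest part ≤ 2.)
p(50, parts ≤ 2) = 26

Use the recurrence p(n, m) = p(n, m−1) + p(n−m, m): either the largest part is < m (count p(n, m−1)) or the largest part is exactly m (remove one copy of m, count p(n−m, m)). With p(0, ·) = 1 this gives p(50, parts ≤ 2) = 26. (By conjugating Young diagrams, this also counts partitions of 50 into at most 2 parts.)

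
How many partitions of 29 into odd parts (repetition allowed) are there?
p_odd(29) = 256

Enumerate partitions using only odd parts via the recurrence o(n, m) = o(n, m−2) + o(n−m, m) over odd m, starting from the largest odd part ≤ n. This gives p_odd(29) = 256. (Euler's theorem: equals the count of distinct-part partitions.)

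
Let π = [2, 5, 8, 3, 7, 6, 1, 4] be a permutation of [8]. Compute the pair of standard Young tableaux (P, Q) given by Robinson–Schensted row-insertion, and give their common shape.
P = [1, 3, 4] / [2, 6] / [5, 7] / [8];  Q = [1, 2, 3] / [4, 5] / [6, 8] / [7];  common shape = (3, 2, 2, 1)

Row-insert the values π_1, π_2, … into P one at a time, bumping the leftmost entry strictly greater than the inserted value down to the next row. The recording tableau Q records, in position (i, j), the step at which that cell was added to P.
  Insert 2 (step 1): P = [2];  Q = [1]
  Insert 5 (step 2): P = [2, 5];  Q = [1, 2]
  Insert 8 (step 3): P = [2, 5, 8];  Q = [1, 2, 3]
  Insert 3 (step 4): P = [2, 3, 8] / [5];  Q = [1, 2, 3] / [4]
  Insert 7 (step 5): P = [2, 3, 7] / [5, 8];  Q = [1, 2, 3] / [4, 5]
  Insert 6 (step 6): P = [2, 3, 6] / [5, 7] / [8];  Q = [1, 2, 3] / [4, 5] / [6]
  Insert 1 (step 7): P = [1, 3, 6] / [2, 7] / [5] / [8];  Q = [1, 2, 3] / [4, 5] / [6] / [7]
  Insert 4 (step 8): P = [1, 3, 4] / [2, 6] / [5, 7] / [8];  Q = [1, 2, 3] / [4, 5] / [6, 8] / [7]
Final shape: (3, 2, 2, 1).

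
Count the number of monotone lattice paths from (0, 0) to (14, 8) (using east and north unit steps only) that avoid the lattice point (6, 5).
Number of paths = 243540

Total paths from (0, 0) to (14, 8): C(22, 14) = 319770. Paths through (6, 5): (paths (0, 0) → (6, 5)) × (paths (6, 5) → (14, 8)) = C(11, 6) · C(11, 8) = 462 · 165 = 76230. Avoidance count = 319770 − 76230 = 243540.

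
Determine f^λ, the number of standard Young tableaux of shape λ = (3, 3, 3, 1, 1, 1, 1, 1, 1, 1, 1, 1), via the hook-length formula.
# SYT of shape (3, 3, 3, 1, 1, 1, 1, 1, 1, 1, 1, 1) = 56100

Hook-length formula: f^λ = n! / Π hook(c), product over all cells c of the Young diagram. For λ = (3, 3, 3, 1, 1, 1, 1, 1, 1, 1, 1, 1), n = 18 boxes. Hook lengths by row (left-to-right, top-to-bottom): [14, 4, 3]; [13, 3, 2]; [12, 2, 1]; [9]; [8]; [7]; [6]; [5]; [4]; [3]; [2]; [1]. Product of hooks = 114124308480. So f^λ = 18! / 114124308480 = 6402373705728000 / 114124308480 = 56100.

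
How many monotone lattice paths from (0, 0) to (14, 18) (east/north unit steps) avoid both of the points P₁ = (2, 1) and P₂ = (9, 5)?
Number of paths = 307076979

Inclusion–exclusion. Total paths: C(32, 14) = 471435600. Through P₁: C(3, 2)·C(29, 12) = 155687805. Through P₂: C(14, 9)·C(18, 5) = 17153136. Since P₁ is strictly southwest of P₂, a monotone path through both must visit P₁ then P₂; paths through both = C(3, 2)·C(11, 7)·C(18, 5) = 8482320. Avoid both = 471435600 − 155687805 − 17153136 + 8482320 = 307076979.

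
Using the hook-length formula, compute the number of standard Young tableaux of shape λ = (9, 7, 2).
# SYT of shape (9, 7, 2) = 322218

Hook-length formula: f^λ = n! / Π hook(c), product over all cells c of the Young diagram. For λ = (9, 7, 2), n = 18 boxes. Hook lengths by row (left-to-right, top-to-bottom): [11, 10, 8, 7, 6, 5, 4, 2, 1]; [8, 7, 5, 4, 3, 2, 1]; [2, 1]. Product of hooks = 19869696000. So f^λ = 18! / 19869696000 = 6402373705728000 / 19869696000 = 322218.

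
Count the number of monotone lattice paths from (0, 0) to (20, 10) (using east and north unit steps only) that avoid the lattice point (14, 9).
Number of paths = 24324685

Total paths from (0, 0) to (20, 10): C(30, 20) = 30045015. Paths through (14, 9): (paths (0, 0) → (14, 9)) × (paths (14, 9) → (20, 10)) = C(23, 14) · C(7, 6) = 817190 · 7 = 5720330. Avoidance count = 30045015 − 5720330 = 24324685.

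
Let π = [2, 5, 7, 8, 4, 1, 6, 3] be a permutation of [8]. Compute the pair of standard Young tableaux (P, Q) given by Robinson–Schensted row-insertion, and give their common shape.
P = [1, 3, 6, 8] / [2, 4] / [5, 7];  Q = [1, 2, 3, 4] / [5, 7] / [6, 8];  common shape = (4, 2, 2)

Row-insert the values π_1, π_2, … into P one at a time, bumping the leftmost entry strictly greater than the inserted value down to the next row. The recording tableau Q records, in position (i, j), the step at which that cell was added to P.
  Insert 2 (step 1): P = [2];  Q = [1]
  Insert 5 (step 2): P = [2, 5];  Q = [1, 2]
  Insert 7 (step 3): P = [2, 5, 7];  Q = [1, 2, 3]
  Insert 8 (step 4): P = [2, 5, 7, 8];  Q = [1, 2, 3, 4]
  Insert 4 (step 5): P = [2, 4, 7, 8] / [5];  Q = [1, 2, 3, 4] / [5]
  Insert 1 (step 6): P = [1, 4, 7, 8] / [2] / [5];  Q = [1, 2, 3, 4] / [5] / [6]
  Insert 6 (step 7): P = [1, 4, 6, 8] / [2, 7] / [5];  Q = [1, 2, 3, 4] / [5, 7] / [6]
  Insert 3 (step 8): P = [1, 3, 6, 8] / [2, 4] / [5, 7];  Q = [1, 2, 3, 4] / [5, 7] / [6, 8]
Final shape: (4, 2, 2).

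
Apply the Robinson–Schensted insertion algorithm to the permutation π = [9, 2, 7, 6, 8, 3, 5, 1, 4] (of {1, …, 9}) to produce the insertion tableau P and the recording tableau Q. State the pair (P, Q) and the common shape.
P = [1, 3, 4] / [2, 5] / [6, 8] / [7] / [9];  Q = [1, 3, 5] / [2, 7] / [4, 9] / [6] / [8];  common shape = (3, 2, 2, 1, 1)

Row-insert the values π_1, π_2, … into P one at a time, bumping the leftmost entry strictly greater than the inserted value down to the next row. The recording tableau Q records, in position (i, j), the step at which that cell was added to P.
  Insert 9 (step 1): P = [9];  Q = [1]
  Insert 2 (step 2): P = [2] / [9];  Q = [1] / [2]
  Insert 7 (step 3): P = [2, 7] / [9];  Q = [1, 3] / [2]
  Insert 6 (step 4): P = [2, 6] / [7] / [9];  Q = [1, 3] / [2] / [4]
  Insert 8 (step 5): P = [2, 6, 8] / [7] / [9];  Q = [1, 3, 5] / [2] / [4]
  Insert 3 (step 6): P = [2, 3, 8] / [6] / [7] / [9];  Q = [1, 3, 5] / [2] / [4] / [6]
  Insert 5 (step 7): P = [2, 3, 5] / [6, 8] / [7] / [9];  Q = [1, 3, 5] / [2, 7] / [4] / [6]
  Insert 1 (step 8): P = [1, 3, 5] / [2, 8] / [6] / [7] / [9];  Q = [1, 3, 5] / [2, 7] / [4] / [6] / [8]
  Insert 4 (step 9): P = [1, 3, 4] / [2, 5] / [6, 8] / [7] / [9];  Q = [1, 3, 5] / [2, 7] / [4, 9] / [6] / [8]
Final shape: (3, 2, 2, 1, 1).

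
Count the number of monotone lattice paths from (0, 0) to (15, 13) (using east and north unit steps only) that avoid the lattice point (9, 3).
Number of paths = 35680400

Total paths from (0, 0) to (15, 13): C(28, 15) = 37442160. Paths through (9, 3): (paths (0, 0) → (9, 3)) × (paths (9, 3) → (15, 13)) = C(12, 9) · C(16, 6) = 220 · 8008 = 1761760. Avoidance count = 37442160 − 1761760 = 35680400.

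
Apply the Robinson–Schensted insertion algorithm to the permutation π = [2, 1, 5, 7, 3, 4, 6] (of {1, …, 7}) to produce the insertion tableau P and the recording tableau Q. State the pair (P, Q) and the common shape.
P = [1, 3, 4, 6] / [2, 5, 7];  Q = [1, 3, 4, 7] / [2, 5, 6];  common shape = (4, 3)

Row-insert the values π_1, π_2, … into P one at a time, bumping the leftmost entry strictly greater than the inserted value down to the next row. The recording tableau Q records, in position (i, j), the step at which that cell was added to P.
  Insert 2 (step 1): P = [2];  Q = [1]
  Insert 1 (step 2): P = [1] / [2];  Q = [1] / [2]
  Insert 5 (step 3): P = [1, 5] / [2];  Q = [1, 3] / [2]
  Insert 7 (step 4): P = [1, 5, 7] / [2];  Q = [1, 3, 4] / [2]
  Insert 3 (step 5): P = [1, 3, 7] / [2, 5];  Q = [1, 3, 4] / [2, 5]
  Insert 4 (step 6): P = [1, 3, 4] / [2, 5, 7];  Q = [1, 3, 4] / [2, 5, 6]
  Insert 6 (step 7): P = [1, 3, 4, 6] / [2, 5, 7];  Q = [1, 3, 4, 7] / [2, 5, 6]
Final shape: (4, 3).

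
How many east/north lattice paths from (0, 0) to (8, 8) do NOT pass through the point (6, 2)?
Number of paths = 12086

Total paths from (0, 0) to (8, 8): C(16, 8) = 12870. Paths through (6, 2): (paths (0, 0) → (6, 2)) × (paths (6, 2) → (8, 8)) = C(8, 6) · C(8, 2) = 28 · 28 = 784. Avoidance count = 12870 − 784 = 12086.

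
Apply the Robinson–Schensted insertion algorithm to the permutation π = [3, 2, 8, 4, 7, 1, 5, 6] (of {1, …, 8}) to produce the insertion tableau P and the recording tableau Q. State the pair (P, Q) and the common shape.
P = [1, 4, 5, 6] / [2, 7] / [3, 8];  Q = [1, 3, 5, 8] / [2, 4] / [6, 7];  common shape = (4, 2, 2)

Row-insert the values π_1, π_2, … into P one at a time, bumping the leftmost entry strictly greater than the inserted value down to the next row. The recording tableau Q records, in position (i, j), the step at which that cell was added to P.
  Insert 3 (step 1): P = [3];  Q = [1]
  Insert 2 (step 2): P = [2] / [3];  Q = [1] / [2]
  Insert 8 (step 3): P = [2, 8] / [3];  Q = [1, 3] / [2]
  Insert 4 (step 4): P = [2, 4] / [3, 8];  Q = [1, 3] / [2, 4]
  Insert 7 (step 5): P = [2, 4, 7] / [3, 8];  Q = [1, 3, 5] / [2, 4]
  Insert 1 (step 6): P = [1, 4, 7] / [2, 8] / [3];  Q = [1, 3, 5] / [2, 4] / [6]
  Insert 5 (step 7): P = [1, 4, 5] / [2, 7] / [3, 8];  Q = [1, 3, 5] / [2, 4] / [6, 7]
  Insert 6 (step 8): P = [1, 4, 5, 6] / [2, 7] / [3, 8];  Q = [1, 3, 5, 8] / [2, 4] / [6, 7]
Final shape: (4, 2, 2).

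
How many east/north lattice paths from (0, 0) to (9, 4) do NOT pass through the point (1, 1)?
Number of paths = 385

Total paths from (0, 0) to (9, 4): C(13, 9) = 715. Paths through (1, 1): (paths (0, 0) → (1, 1)) × (paths (1, 1) → (9, 4)) = C(2, 1) · C(11, 8) = 2 · 165 = 330. Avoidance count = 715 − 330 = 385.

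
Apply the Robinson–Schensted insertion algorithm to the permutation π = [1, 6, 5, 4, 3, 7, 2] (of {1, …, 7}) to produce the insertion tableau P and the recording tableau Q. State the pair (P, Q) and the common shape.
P = [1, 2, 7] / [3] / [4] / [5] / [6];  Q = [1, 2, 6] / [3] / [4] / [5] / [7];  common shape = (3, 1, 1, 1, 1)

Row-insert the values π_1, π_2, … into P one at a time, bumping the leftmost entry strictly greater than the inserted value down to the next row. The recording tableau Q records, in position (i, j), the step at which that cell was added to P.
  Insert 1 (step 1): P = [1];  Q = [1]
  Insert 6 (step 2): P = [1, 6];  Q = [1, 2]
  Insert 5 (step 3): P = [1, 5] / [6];  Q = [1, 2] / [3]
  Insert 4 (step 4): P = [1, 4] / [5] / [6];  Q = [1, 2] / [3] / [4]
  Insert 3 (step 5): P = [1, 3] / [4] / [5] / [6];  Q = [1, 2] / [3] / [4] / [5]
  Insert 7 (step 6): P = [1, 3, 7] / [4] / [5] / [6];  Q = [1, 2, 6] / [3] / [4] / [5]
  Insert 2 (step 7): P = [1, 2, 7] / [3] / [4] / [5] / [6];  Q = [1, 2, 6] / [3] / [4] / [5] / [7]
Final shape: (3, 1, 1, 1, 1).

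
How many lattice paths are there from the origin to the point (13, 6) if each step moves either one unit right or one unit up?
Number of paths = 27132

A monotone lattice path from (0, 0) to (13, 6) consists of 13 east steps and 6 north steps in some order, so it is determined by which 13 of the 19 steps are east. The count is C(19, 13) = 27132.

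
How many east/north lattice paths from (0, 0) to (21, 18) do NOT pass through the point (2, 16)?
Number of paths = 62359111860

Total paths from (0, 0) to (21, 18): C(39, 21) = 62359143990. Paths through (2, 16): (paths (0, 0) → (2, 16)) × (paths (2, 16) → (21, 18)) = C(18, 2) · C(21, 19) = 153 · 210 = 32130. Avoidance count = 62359143990 − 32130 = 62359111860.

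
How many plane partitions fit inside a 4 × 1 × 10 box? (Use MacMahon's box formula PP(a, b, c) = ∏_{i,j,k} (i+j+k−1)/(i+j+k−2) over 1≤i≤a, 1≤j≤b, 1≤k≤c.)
PP(4, 1, 10) = 1001

Evaluate the triple product over i = 1..4, j = 1..1, k = 1..10. The factors are (2/1) · (3/2) · (4/3) · (5/4) · (6/5) · (7/6) · (8/7) · (9/8) · … (40 factors total). The numerators and denominators telescope so the product is an integer; carrying out the multiplication exactly gives PP(4, 1, 10) = 1001.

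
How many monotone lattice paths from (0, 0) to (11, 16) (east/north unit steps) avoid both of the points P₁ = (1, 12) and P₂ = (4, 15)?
Number of paths = 12995954

Inclusion–exclusion. Total paths: C(27, 11) = 13037895. Through P₁: C(13, 1)·C(14, 10) = 13013. Through P₂: C(19, 4)·C(8, 7) = 31008. Since P₁ is strictly southwest of P₂, a monotone path through both must visit P₁ then P₂; paths through both = C(13, 1)·C(6, 3)·C(8, 7) = 2080. Avoid both = 13037895 − 13013 − 31008 + 2080 = 12995954.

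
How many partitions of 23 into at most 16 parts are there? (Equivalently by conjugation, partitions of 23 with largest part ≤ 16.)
p(23, parts ≤ 16) = 1225

Use the recurrence p(n, m) = p(n, m−1) + p(n−m, m): either the largest part is < m (count p(n, m−1)) or the largest part is exactly m (remove one copy of m, count p(n−m, m)). With p(0, ·) = 1 this gives p(23, parts ≤ 16) = 1225. (By conjugating Young diagrams, this also counts partitions of 23 into at most 16 parts.)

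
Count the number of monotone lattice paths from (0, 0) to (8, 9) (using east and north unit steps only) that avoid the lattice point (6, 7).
Number of paths = 14014

Total paths from (0, 0) to (8, 9): C(17, 8) = 24310. Paths through (6, 7): (paths (0, 0) → (6, 7)) × (paths (6, 7) → (8, 9)) = C(13, 6) · C(4, 2) = 1716 · 6 = 10296. Avoidance count = 24310 − 10296 = 14014.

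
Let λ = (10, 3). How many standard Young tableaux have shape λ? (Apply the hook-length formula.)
# SYT of shape (10, 3) = 208

Hook-length formula: f^λ = n! / Π hook(c), product over all cells c of the Young diagram. For λ = (10, 3), n = 13 boxes. Hook lengths by row (left-to-right, top-to-bottom): [11, 10, 9, 7, 6, 5, 4, 3, 2, 1]; [3, 2, 1]. Product of hooks = 29937600. So f^λ = 13! / 29937600 = 6227020800 / 29937600 = 208.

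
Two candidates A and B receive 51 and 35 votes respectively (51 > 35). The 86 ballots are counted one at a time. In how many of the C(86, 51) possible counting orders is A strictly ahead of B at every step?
Strict-lead orderings = 281219339352656789592768

Total orderings of the 86 votes with 51 for A: C(86, 51) = 1511553949020530244061128. By the Bertrand ballot formula (Cycle Lemma / reflection principle), the number of orderings in which A is strictly ahead of B throughout is (p − q)/(p + q) · C(p + q, p) = (51 − 35)/(51 + 35) · 1511553949020530244061128 = 281219339352656789592768.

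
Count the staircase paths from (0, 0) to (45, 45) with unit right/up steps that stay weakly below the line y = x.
C_45 = 2257117854077248073253720

These NE paths below the diagonal are counted by the Catalan number C_n = (1/(n + 1)) · C(2n, n). For n = 45: C_45 = (1/46) · C(90, 45) = 103827421287553411369671120/46 = 2257117854077248073253720.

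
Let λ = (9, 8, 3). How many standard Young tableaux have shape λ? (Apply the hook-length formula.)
# SYT of shape (9, 8, 3) = 2687360

Hook-length formula: f^λ = n! / Π hook(c), product over all cells c of the Young diagram. For λ = (9, 8, 3), n = 20 boxes. Hook lengths by row (left-to-right, top-to-bottom): [11, 10, 9, 7, 6, 5, 4, 3, 1]; [9, 8, 7, 5, 4, 3, 2, 1]; [3, 2, 1]. Product of hooks = 905313024000. So f^λ = 20! / 905313024000 = 2432902008176640000 / 905313024000 = 2687360.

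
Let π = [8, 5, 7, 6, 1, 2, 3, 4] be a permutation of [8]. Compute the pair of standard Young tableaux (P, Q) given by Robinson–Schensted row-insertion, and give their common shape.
P = [1, 2, 3, 4] / [5, 6] / [7] / [8];  Q = [1, 3, 7, 8] / [2, 6] / [4] / [5];  common shape = (4, 2, 1, 1)

Row-insert the values π_1, π_2, … into P one at a time, bumping the leftmost entry strictly greater than the inserted value down to the next row. The recording tableau Q records, in position (i, j), the step at which that cell was added to P.
  Insert 8 (step 1): P = [8];  Q = [1]
  Insert 5 (step 2): P = [5] / [8];  Q = [1] / [2]
  Insert 7 (step 3): P = [5, 7] / [8];  Q = [1, 3] / [2]
  Insert 6 (step 4): P = [5, 6] / [7] / [8];  Q = [1, 3] / [2] / [4]
  Insert 1 (step 5): P = [1, 6] / [5] / [7] / [8];  Q = [1, 3] / [2] / [4] / [5]
  Insert 2 (step 6): P = [1, 2] / [5, 6] / [7] / [8];  Q = [1, 3] / [2, 6] / [4] / [5]
  Insert 3 (step 7): P = [1, 2, 3] / [5, 6] / [7] / [8];  Q = [1, 3, 7] / [2, 6] / [4] / [5]
  Insert 4 (step 8): P = [1, 2, 3, 4] / [5, 6] / [7] / [8];  Q = [1, 3, 7, 8] / [2, 6] / [4] / [5]
Final shape: (4, 2, 1, 1).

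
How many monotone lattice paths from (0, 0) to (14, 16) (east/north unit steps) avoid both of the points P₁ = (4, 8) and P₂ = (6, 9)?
Number of paths = 101111265

Inclusion–exclusion. Total paths: C(30, 14) = 145422675. Through P₁: C(12, 4)·C(18, 10) = 21660210. Through P₂: C(15, 6)·C(15, 8) = 32207175. Since P₁ is strictly southwest of P₂, a monotone path through both must visit P₁ then P₂; paths through both = C(12, 4)·C(3, 2)·C(15, 8) = 9555975. Avoid both = 145422675 − 21660210 − 32207175 + 9555975 = 101111265.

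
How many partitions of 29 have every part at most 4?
p(29, parts ≤ 4) = 270

Use the recurrence p(n, m) = p(n, m−1) + p(n−m, m): either the largest part is < m (count p(n, m−1)) or the largest part is exactly m (remove one copy of m, count p(n−m, m)). With p(0, ·) = 1 this gives p(29, parts ≤ 4) = 270. (By conjugating Young diagrams, this also counts partitions of 29 into at most 4 parts.)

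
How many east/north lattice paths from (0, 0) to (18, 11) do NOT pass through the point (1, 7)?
Number of paths = 34549410

Total paths from (0, 0) to (18, 11): C(29, 18) = 34597290. Paths through (1, 7): (paths (0, 0) → (1, 7)) × (paths (1, 7) → (18, 11)) = C(8, 1) · C(21, 17) = 8 · 5985 = 47880. Avoidance count = 34597290 − 47880 = 34549410.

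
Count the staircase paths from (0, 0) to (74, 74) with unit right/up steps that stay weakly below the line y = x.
C_74 = 311496878311103321137536291518809134027240

These NE paths below the diagonal are counted by the Catalan number C_n = (1/(n + 1)) · C(2n, n). For n = 74: C_74 = (1/75) · C(148, 74) = 23362265873332749085315221863910685052043000/75 = 311496878311103321137536291518809134027240.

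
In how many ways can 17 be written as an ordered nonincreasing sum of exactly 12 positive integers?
p(17, 12 parts) = 7

Partitions of n into exactly k parts are in bijection with partitions of n − k into at most k parts (subtract 1 from each part). So p(17, exactly 12) = p(5, parts ≤ 12). Computing via the recurrence p(m, j) = p(m, j−1) + p(m−j, j) gives 7.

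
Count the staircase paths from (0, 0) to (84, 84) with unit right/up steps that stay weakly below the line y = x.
C_84 = 270557451039395118028642463289168566420671280440

These NE paths below the diagonal are counted by the Catalan number C_n = (1/(n + 1)) · C(2n, n). For n = 84: C_84 = (1/85) · C(168, 84) = 22997383338348585032434609379579328145757058837400/85 = 270557451039395118028642463289168566420671280440.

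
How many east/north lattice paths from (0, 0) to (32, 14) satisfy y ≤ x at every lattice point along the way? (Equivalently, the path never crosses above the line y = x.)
Number of paths = 138111313215

By the reflection principle (André's argument), the number of monotone paths to (32, 14) with n ≤ m that never go above y = x is C(46, 32) − C(46, 33) = 239877544005 − 101766230790 = 138111313215.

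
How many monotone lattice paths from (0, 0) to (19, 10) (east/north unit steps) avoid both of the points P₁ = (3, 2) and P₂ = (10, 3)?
Number of paths = 10318660

Inclusion–exclusion. Total paths: C(29, 19) = 20030010. Through P₁: C(5, 3)·C(24, 16) = 7354710. Through P₂: C(13, 10)·C(16, 9) = 3271840. Since P₁ is strictly southwest of P₂, a monotone path through both must visit P₁ then P₂; paths through both = C(5, 3)·C(8, 7)·C(16, 9) = 915200. Avoid both = 20030010 − 7354710 − 3271840 + 915200 = 10318660.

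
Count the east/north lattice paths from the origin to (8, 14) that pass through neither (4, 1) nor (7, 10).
Number of paths = 216130

Inclusion–exclusion. Total paths: C(22, 8) = 319770. Through P₁: C(5, 4)·C(17, 4) = 11900. Through P₂: C(17, 7)·C(5, 1) = 97240. Since P₁ is strictly southwest of P₂, a monotone path through both must visit P₁ then P₂; paths through both = C(5, 4)·C(12, 3)·C(5, 1) = 5500. Avoid both = 319770 − 11900 − 97240 + 5500 = 216130.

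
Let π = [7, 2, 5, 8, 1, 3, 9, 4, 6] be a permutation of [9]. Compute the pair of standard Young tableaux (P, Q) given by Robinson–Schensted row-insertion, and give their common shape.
P = [1, 3, 4, 6] / [2, 5, 8, 9] / [7];  Q = [1, 3, 4, 7] / [2, 6, 8, 9] / [5];  common shape = (4, 4, 1)

Row-insert the values π_1, π_2, … into P one at a time, bumping the leftmost entry strictly greater than the inserted value down to the next row. The recording tableau Q records, in position (i, j), the step at which that cell was added to P.
  Insert 7 (step 1): P = [7];  Q = [1]
  Insert 2 (step 2): P = [2] / [7];  Q = [1] / [2]
  Insert 5 (step 3): P = [2, 5] / [7];  Q = [1, 3] / [2]
  Insert 8 (step 4): P = [2, 5, 8] / [7];  Q = [1, 3, 4] / [2]
  Insert 1 (step 5): P = [1, 5, 8] / [2] / [7];  Q = [1, 3, 4] / [2] / [5]
  Insert 3 (step 6): P = [1, 3, 8] / [2, 5] / [7];  Q = [1, 3, 4] / [2, 6] / [5]
  Insert 9 (step 7): P = [1, 3, 8, 9] / [2, 5] / [7];  Q = [1, 3, 4, 7] / [2, 6] / [5]
  Insert 4 (step 8): P = [1, 3, 4, 9] / [2, 5, 8] / [7];  Q = [1, 3, 4, 7] / [2, 6, 8] / [5]
  Insert 6 (step 9): P = [1, 3, 4, 6] / [2, 5, 8, 9] / [7];  Q = [1, 3, 4, 7] / [2, 6, 8, 9] / [5]
Final shape: (4, 4, 1).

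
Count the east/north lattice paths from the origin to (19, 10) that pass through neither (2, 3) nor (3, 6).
Number of paths = 16355790

Inclusion–exclusion. Total paths: C(29, 19) = 20030010. Through P₁: C(5, 2)·C(24, 17) = 3461040. Through P₂: C(9, 3)·C(20, 16) = 406980. Since P₁ is strictly southwest of P₂, a monotone path through both must visit P₁ then P₂; paths through both = C(5, 2)·C(4, 1)·C(20, 16) = 193800. Avoid both = 20030010 − 3461040 − 406980 + 193800 = 16355790.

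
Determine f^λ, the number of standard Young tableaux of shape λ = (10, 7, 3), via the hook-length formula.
# SYT of shape (10, 7, 3) = 3779100

Hook-length formula: f^λ = n! / Π hook(c), product over all cells c of the Young diagram. For λ = (10, 7, 3), n = 20 boxes. Hook lengths by row (left-to-right, top-to-bottom): [12, 11, 10, 8, 7, 6, 5, 3, 2, 1]; [8, 7, 6, 4, 3, 2, 1]; [3, 2, 1]. Product of hooks = 643778150400. So f^λ = 20! / 643778150400 = 2432902008176640000 / 643778150400 = 3779100.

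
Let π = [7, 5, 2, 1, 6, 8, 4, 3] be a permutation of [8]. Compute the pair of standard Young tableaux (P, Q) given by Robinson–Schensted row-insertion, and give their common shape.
P = [1, 3, 8] / [2, 4] / [5, 6] / [7];  Q = [1, 5, 6] / [2, 7] / [3, 8] / [4];  common shape = (3, 2, 2, 1)

Row-insert the values π_1, π_2, … into P one at a time, bumping the leftmost entry strictly greater than the inserted value down to the next row. The recording tableau Q records, in position (i, j), the step at which that cell was added to P.
  Insert 7 (step 1): P = [7];  Q = [1]
  Insert 5 (step 2): P = [5] / [7];  Q = [1] / [2]
  Insert 2 (step 3): P = [2] / [5] / [7];  Q = [1] / [2] / [3]
  Insert 1 (step 4): P = [1] / [2] / [5] / [7];  Q = [1] / [2] / [3] / [4]
  Insert 6 (step 5): P = [1, 6] / [2] / [5] / [7];  Q = [1, 5] / [2] / [3] / [4]
  Insert 8 (step 6): P = [1, 6, 8] / [2] / [5] / [7];  Q = [1, 5, 6] / [2] / [3] / [4]
  Insert 4 (step 7): P = [1, 4, 8] / [2, 6] / [5] / [7];  Q = [1, 5, 6] / [2, 7] / [3] / [4]
  Insert 3 (step 8): P = [1, 3, 8] / [2, 4] / [5, 6] / [7];  Q = [1, 5, 6] / [2, 7] / [3, 8] / [4]
Final shape: (3, 2, 2, 1).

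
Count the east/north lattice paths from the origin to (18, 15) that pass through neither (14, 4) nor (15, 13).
Number of paths = 658865820

Inclusion–exclusion. Total paths: C(33, 18) = 1037158320. Through P₁: C(18, 14)·C(15, 4) = 4176900. Through P₂: C(28, 15)·C(5, 3) = 374421600. Since P₁ is strictly southwest of P₂, a monotone path through both must visit P₁ then P₂; paths through both = C(18, 14)·C(10, 1)·C(5, 3) = 306000. Avoid both = 1037158320 − 4176900 − 374421600 + 306000 = 658865820.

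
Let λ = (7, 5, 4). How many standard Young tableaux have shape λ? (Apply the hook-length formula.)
# SYT of shape (7, 5, 4) = 100100

Hook-length formula: f^λ = n! / Π hook(c), product over all cells c of the Young diagram. For λ = (7, 5, 4), n = 16 boxes. Hook lengths by row (left-to-right, top-to-bottom): [9, 8, 7, 6, 4, 2, 1]; [6, 5, 4, 3, 1]; [4, 3, 2, 1]. Product of hooks = 209018880. So f^λ = 16! / 209018880 = 20922789888000 / 209018880 = 100100.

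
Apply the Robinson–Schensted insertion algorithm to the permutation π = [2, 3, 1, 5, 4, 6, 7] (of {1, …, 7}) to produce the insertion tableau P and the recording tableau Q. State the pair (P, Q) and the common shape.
P = [1, 3, 4, 6, 7] / [2, 5];  Q = [1, 2, 4, 6, 7] / [3, 5];  common shape = (5, 2)

Row-insert the values π_1, π_2, … into P one at a time, bumping the leftmost entry strictly greater than the inserted value down to the next row. The recording tableau Q records, in position (i, j), the step at which that cell was added to P.
  Insert 2 (step 1): P = [2];  Q = [1]
  Insert 3 (step 2): P = [2, 3];  Q = [1, 2]
  Insert 1 (step 3): P = [1, 3] / [2];  Q = [1, 2] / [3]
  Insert 5 (step 4): P = [1, 3, 5] / [2];  Q = [1, 2, 4] / [3]
  Insert 4 (step 5): P = [1, 3, 4] / [2, 5];  Q = [1, 2, 4] / [3, 5]
  Insert 6 (step 6): P = [1, 3, 4, 6] / [2, 5];  Q = [1, 2, 4, 6] / [3, 5]
  Insert 7 (step 7): P = [1, 3, 4, 6, 7] / [2, 5];  Q = [1, 2, 4, 6, 7] / [3, 5]
Final shape: (5, 2).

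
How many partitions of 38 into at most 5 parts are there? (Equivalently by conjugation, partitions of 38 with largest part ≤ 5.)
p(38, parts ≤ 5) = 1469

Use the recurrence p(n, m) = p(n, m−1) + p(n−m, m): either the largest part is < m (count p(n, m−1)) or the largest part is exactly m (remove one copy of m, count p(n−m, m)). With p(0, ·) = 1 this gives p(38, parts ≤ 5) = 1469. (By conjugating Young diagrams, this also counts partitions of 38 into at most 5 parts.)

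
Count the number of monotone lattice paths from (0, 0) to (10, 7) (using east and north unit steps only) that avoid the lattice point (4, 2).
Number of paths = 12518

Total paths from (0, 0) to (10, 7): C(17, 10) = 19448. Paths through (4, 2): (paths (0, 0) → (4, 2)) × (paths (4, 2) → (10, 7)) = C(6, 4) · C(11, 6) = 15 · 462 = 6930. Avoidance count = 19448 − 6930 = 12518.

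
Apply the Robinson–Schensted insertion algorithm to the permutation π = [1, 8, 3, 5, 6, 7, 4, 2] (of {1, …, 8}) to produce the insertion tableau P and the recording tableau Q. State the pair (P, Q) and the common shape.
P = [1, 2, 4, 6, 7] / [3] / [5] / [8];  Q = [1, 2, 4, 5, 6] / [3] / [7] / [8];  common shape = (5, 1, 1, 1)

Row-insert the values π_1, π_2, … into P one at a time, bumping the leftmost entry strictly greater than the inserted value down to the next row. The recording tableau Q records, in position (i, j), the step at which that cell was added to P.
  Insert 1 (step 1): P = [1];  Q = [1]
  Insert 8 (step 2): P = [1, 8];  Q = [1, 2]
  Insert 3 (step 3): P = [1, 3] / [8];  Q = [1, 2] / [3]
  Insert 5 (step 4): P = [1, 3, 5] / [8];  Q = [1, 2, 4] / [3]
  Insert 6 (step 5): P = [1, 3, 5, 6] / [8];  Q = [1, 2, 4, 5] / [3]
  Insert 7 (step 6): P = [1, 3, 5, 6, 7] / [8];  Q = [1, 2, 4, 5, 6] / [3]
  Insert 4 (step 7): P = [1, 3, 4, 6, 7] / [5] / [8];  Q = [1, 2, 4, 5, 6] / [3] / [7]
  Insert 2 (step 8): P = [1, 2, 4, 6, 7] / [3] / [5] / [8];  Q = [1, 2, 4, 5, 6] / [3] / [7] / [8]
Final shape: (5, 1, 1, 1).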